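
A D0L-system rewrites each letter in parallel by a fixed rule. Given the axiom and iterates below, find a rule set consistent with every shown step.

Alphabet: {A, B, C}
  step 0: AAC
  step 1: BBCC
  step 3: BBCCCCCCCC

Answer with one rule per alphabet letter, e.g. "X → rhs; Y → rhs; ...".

  step 0 ⇒ step 1: AAC ⇒ B·B·CC
    A ↦ B
    C ↦ CC
    B ↦ A  (constrained at step 1)

A->B, B->A, C->CC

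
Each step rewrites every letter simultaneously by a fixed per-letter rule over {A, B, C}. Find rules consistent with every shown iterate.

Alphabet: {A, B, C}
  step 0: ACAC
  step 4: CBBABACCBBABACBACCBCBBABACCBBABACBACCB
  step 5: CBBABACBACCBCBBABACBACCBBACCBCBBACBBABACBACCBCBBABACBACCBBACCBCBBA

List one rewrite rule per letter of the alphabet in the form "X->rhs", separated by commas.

  step 4 ⇒ step 5: CBBABACCBBABACBACCBCBBABACCBBABACBACCB ⇒ CB·BA·BA·C·BA·C·CB·CB·BA·BA·C·BA·C·CB·BA·C·CB·CB·BA·CB·BA·BA·C·BA·C·CB·CB·BA·BA·C·BA·C·CB·BA·C·CB·CB·BA
    A ↦ C
    B ↦ BA
    C ↦ CB

A->C, B->BA, C->CB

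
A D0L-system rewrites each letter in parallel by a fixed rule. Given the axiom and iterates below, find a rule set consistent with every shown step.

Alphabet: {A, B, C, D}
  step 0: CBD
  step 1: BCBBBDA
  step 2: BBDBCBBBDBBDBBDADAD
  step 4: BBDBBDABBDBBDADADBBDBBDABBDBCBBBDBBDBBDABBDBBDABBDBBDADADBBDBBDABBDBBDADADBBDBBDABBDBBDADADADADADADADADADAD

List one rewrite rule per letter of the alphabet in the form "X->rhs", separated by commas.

  step 1 ⇒ step 2: BCBBBDA ⇒ BBD·BCB·BBD·BBD·BBD·A·DAD
    A ↦ DAD
    B ↦ BBD
    C ↦ BCB
    D ↦ A

A->DAD, B->BBD, C->BCB, D->A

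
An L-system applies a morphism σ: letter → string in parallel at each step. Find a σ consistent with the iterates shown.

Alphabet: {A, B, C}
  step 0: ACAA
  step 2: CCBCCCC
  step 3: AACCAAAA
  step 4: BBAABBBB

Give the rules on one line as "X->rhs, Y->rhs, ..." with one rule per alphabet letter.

  step 3 ⇒ step 4: AACCAAAA ⇒ B·B·A·A·B·B·B·B
    A ↦ B
    C ↦ A
  step 2 ⇒ step 3: CCBCCCC ⇒ A·A·CC·A·A·A·A
    B ↦ CC

A->B, B->CC, C->A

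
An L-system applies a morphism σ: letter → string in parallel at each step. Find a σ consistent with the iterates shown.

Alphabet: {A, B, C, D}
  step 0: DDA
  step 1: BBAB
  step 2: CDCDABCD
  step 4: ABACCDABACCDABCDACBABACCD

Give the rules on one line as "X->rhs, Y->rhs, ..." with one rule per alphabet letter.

A->AB, B->CD, C->AC, D->B

  step 1 ⇒ step 2: BBAB ⇒ CD·CD·AB·CD
    A ↦ AB
    B ↦ CD
    C ↦ AC  (constrained at step 2)
  step 0 ⇒ step 1: DDA ⇒ B·B·AB
    D ↦ B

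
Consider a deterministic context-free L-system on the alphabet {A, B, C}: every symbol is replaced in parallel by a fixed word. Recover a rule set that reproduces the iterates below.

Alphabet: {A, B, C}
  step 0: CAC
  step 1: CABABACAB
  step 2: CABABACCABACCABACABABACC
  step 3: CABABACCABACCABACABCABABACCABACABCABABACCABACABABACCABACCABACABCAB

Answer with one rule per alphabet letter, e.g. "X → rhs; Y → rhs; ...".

  step 2 ⇒ step 3: CABABACCABACCABACABABACC ⇒ CAB·ABA·CC·ABA·CC·ABA·CAB·CAB·ABA·CC·ABA·CAB·CAB·ABA·CC·ABA·CAB·ABA·CC·ABA·CC·ABA·CAB·CAB
    A ↦ ABA
    B ↦ CC
    C ↦ CAB

A->ABA, B->CC, C->CAB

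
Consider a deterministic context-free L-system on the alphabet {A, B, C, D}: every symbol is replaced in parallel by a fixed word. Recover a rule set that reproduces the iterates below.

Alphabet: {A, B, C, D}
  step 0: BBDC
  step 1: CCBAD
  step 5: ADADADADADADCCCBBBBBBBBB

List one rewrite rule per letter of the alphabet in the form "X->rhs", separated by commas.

  step 0 ⇒ step 1: BBDC ⇒ C·C·B·AD
    B ↦ C
    C ↦ AD
    D ↦ B
    A ↦ BB  (constrained at step 1)

A->BB, B->C, C->AD, D->B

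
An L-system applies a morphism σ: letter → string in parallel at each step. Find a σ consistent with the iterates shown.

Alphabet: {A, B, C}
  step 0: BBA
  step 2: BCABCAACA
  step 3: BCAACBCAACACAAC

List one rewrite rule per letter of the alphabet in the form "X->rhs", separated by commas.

  step 2 ⇒ step 3: BCABCAACA ⇒ BC·A·AC·BC·A·AC·AC·A·AC
    A ↦ AC
    B ↦ BC
    C ↦ A

A->AC, B->BC, C->A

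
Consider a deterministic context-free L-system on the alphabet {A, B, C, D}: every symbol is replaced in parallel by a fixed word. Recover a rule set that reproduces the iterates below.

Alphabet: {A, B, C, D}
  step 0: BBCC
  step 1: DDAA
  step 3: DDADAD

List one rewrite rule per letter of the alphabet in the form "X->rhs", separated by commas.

A->CB, B->D, C->A, D->B

  step 0 ⇒ step 1: BBCC ⇒ D·D·A·A
    B ↦ D
    C ↦ A
    A ↦ CB  (constrained at step 1)
    D ↦ B  (constrained at step 1)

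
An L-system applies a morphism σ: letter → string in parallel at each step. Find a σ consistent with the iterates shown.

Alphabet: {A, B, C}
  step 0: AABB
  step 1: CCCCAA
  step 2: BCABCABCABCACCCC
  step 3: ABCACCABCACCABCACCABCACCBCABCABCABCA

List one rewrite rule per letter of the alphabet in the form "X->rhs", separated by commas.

  step 2 ⇒ step 3: BCABCABCABCACCCC ⇒ A·BCA·CC·A·BCA·CC·A·BCA·CC·A·BCA·CC·BCA·BCA·BCA·BCA
    A ↦ CC
    B ↦ A
    C ↦ BCA

A->CC, B->A, C->BCA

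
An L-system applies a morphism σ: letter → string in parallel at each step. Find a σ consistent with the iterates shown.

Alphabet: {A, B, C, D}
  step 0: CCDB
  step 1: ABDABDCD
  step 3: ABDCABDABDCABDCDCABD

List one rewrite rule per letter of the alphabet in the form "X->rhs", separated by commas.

  step 0 ⇒ step 1: CCDB ⇒ ABD·ABD·C·D
    B ↦ D
    C ↦ ABD
    D ↦ C
    A ↦ C  (constrained at step 1)

A->C, B->D, C->ABD, D->C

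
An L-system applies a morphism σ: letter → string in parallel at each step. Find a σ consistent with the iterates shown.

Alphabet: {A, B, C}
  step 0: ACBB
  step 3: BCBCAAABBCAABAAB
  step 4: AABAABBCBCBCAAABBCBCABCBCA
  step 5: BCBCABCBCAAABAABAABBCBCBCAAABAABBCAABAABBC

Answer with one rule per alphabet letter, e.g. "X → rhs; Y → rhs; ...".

  step 4 ⇒ step 5: AABAABBCBCBCAAABBCBCABCBCA ⇒ BC·BC·A·BC·BC·A·A·AB·A·AB·A·AB·BC·BC·BC·A·A·AB·A·AB·BC·A·AB·A·AB·BC
    A ↦ BC
    B ↦ A
    C ↦ AB

A->BC, B->A, C->AB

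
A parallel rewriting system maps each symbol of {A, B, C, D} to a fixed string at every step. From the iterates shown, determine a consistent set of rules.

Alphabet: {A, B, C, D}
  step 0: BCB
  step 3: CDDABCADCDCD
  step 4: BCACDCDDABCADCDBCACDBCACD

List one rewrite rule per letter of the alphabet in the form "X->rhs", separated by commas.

A->D, B->A, C->BCA, D->CD

  step 3 ⇒ step 4: CDDABCADCDCD ⇒ BCA·CD·CD·D·A·BCA·D·CD·BCA·CD·BCA·CD
    A ↦ D
    B ↦ A
    C ↦ BCA
    D ↦ CD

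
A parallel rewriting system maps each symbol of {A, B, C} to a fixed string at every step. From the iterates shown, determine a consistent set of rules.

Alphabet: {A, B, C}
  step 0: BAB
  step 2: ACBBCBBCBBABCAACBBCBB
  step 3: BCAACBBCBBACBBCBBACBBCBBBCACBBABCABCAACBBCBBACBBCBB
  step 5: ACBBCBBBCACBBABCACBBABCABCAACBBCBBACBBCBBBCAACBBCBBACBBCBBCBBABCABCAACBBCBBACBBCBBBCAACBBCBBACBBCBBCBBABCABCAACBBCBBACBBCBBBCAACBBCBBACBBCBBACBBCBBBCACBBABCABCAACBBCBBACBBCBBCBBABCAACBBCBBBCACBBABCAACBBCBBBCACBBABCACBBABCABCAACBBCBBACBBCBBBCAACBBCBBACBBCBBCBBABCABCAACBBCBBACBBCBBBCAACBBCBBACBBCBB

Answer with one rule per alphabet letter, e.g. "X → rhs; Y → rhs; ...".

A->BCA, B->CBB, C->A

  step 2 ⇒ step 3: ACBBCBBCBBABCAACBBCBB ⇒ BCA·A·CBB·CBB·A·CBB·CBB·A·CBB·CBB·BCA·CBB·A·BCA·BCA·A·CBB·CBB·A·CBB·CBB
    A ↦ BCA
    B ↦ CBB
    C ↦ A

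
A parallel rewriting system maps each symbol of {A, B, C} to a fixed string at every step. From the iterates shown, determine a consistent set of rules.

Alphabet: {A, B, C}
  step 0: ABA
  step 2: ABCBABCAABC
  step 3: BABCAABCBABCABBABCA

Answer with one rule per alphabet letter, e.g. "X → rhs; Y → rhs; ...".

  step 2 ⇒ step 3: ABCBABCAABC ⇒ B·ABC·A·ABC·B·ABC·A·B·B·ABC·A
    A ↦ B
    B ↦ ABC
    C ↦ A

A->B, B->ABC, C->A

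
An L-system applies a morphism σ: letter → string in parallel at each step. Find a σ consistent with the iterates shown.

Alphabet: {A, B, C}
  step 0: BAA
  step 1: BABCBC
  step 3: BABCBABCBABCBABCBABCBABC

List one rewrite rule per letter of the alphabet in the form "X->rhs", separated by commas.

  step 0 ⇒ step 1: BAA ⇒ BA·BC·BC
    A ↦ BC
    B ↦ BA
    C ↦ BC  (constrained at step 1)

A->BC, B->BA, C->BC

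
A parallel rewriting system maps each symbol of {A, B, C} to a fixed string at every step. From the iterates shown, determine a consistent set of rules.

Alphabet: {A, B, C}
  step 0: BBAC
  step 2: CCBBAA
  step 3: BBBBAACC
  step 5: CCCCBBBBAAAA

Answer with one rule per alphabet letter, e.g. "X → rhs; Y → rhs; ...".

  step 2 ⇒ step 3: CCBBAA ⇒ BB·BB·A·A·C·C
    A ↦ C
    B ↦ A
    C ↦ BB

A->C, B->A, C->BB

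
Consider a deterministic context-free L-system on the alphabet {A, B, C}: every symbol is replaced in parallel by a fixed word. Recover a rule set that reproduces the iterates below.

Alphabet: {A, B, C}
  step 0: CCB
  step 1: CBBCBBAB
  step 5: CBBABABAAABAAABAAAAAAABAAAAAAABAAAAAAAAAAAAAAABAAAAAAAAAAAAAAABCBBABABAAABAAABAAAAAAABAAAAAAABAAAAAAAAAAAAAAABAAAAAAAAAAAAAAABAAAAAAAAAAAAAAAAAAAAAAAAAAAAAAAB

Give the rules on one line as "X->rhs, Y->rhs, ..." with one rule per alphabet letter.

  step 0 ⇒ step 1: CCB ⇒ CBB·CBB·AB
    B ↦ AB
    C ↦ CBB
    A ↦ AA  (constrained at step 1)

A->AA, B->AB, C->CBB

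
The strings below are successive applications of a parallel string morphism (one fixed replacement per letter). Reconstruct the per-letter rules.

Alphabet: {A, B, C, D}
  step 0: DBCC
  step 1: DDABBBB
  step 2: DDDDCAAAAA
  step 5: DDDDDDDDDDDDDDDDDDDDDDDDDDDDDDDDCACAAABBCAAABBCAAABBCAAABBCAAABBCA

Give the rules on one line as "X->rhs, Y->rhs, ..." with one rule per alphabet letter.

A->CA, B->A, C->BB, D->DD

  step 1 ⇒ step 2: DDABBBB ⇒ DD·DD·CA·A·A·A·A
    A ↦ CA
    B ↦ A
    D ↦ DD
  step 0 ⇒ step 1: DBCC ⇒ DD·A·BB·BB
    C ↦ BB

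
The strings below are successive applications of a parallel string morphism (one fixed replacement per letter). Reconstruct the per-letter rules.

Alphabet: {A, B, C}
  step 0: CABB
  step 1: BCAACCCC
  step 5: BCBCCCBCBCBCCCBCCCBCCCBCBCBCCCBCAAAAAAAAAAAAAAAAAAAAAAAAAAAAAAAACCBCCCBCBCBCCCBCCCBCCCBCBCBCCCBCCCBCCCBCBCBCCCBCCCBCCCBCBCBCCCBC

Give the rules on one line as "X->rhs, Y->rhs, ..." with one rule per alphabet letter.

  step 0 ⇒ step 1: CABB ⇒ BC·AA·CC·CC
    A ↦ AA
    B ↦ CC
    C ↦ BC

A->AA, B->CC, C->BC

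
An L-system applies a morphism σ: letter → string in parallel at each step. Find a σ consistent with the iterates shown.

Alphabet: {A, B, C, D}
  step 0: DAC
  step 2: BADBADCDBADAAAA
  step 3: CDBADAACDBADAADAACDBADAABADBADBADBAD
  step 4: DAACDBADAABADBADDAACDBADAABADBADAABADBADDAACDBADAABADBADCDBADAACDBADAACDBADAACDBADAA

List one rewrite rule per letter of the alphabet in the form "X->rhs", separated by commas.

  step 3 ⇒ step 4: CDBADAACDBADAADAACDBADAABADBADBADBAD ⇒ D·AA·CD·BAD·AA·BAD·BAD·D·AA·CD·BAD·AA·BAD·BAD·AA·BAD·BAD·D·AA·CD·BAD·AA·BAD·BAD·CD·BAD·AA·CD·BAD·AA·CD·BAD·AA·CD·BAD·AA
    A ↦ BAD
    B ↦ CD
    C ↦ D
    D ↦ AA

A->BAD, B->CD, C->D, D->AA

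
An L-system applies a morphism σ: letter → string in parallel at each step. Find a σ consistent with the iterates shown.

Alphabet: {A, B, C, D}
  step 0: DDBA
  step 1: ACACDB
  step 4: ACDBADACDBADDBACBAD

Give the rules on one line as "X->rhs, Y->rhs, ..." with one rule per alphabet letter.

A->B, B->D, C->AD, D->AC

  step 0 ⇒ step 1: DDBA ⇒ AC·AC·D·B
    A ↦ B
    B ↦ D
    D ↦ AC
    C ↦ AD  (constrained at step 1)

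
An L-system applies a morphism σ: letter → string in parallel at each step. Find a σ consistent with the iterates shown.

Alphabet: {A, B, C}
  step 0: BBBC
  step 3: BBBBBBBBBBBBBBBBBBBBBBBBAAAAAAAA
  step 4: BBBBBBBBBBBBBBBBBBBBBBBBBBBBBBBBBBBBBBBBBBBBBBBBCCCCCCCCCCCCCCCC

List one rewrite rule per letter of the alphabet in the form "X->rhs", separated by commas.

A->CC, B->BB, C->AA

  step 3 ⇒ step 4: BBBBBBBBBBBBBBBBBBBBBBBBAAAAAAAA ⇒ BB·BB·BB·BB·BB·BB·BB·BB·BB·BB·BB·BB·BB·BB·BB·BB·BB·BB·BB·BB·BB·BB·BB·BB·CC·CC·CC·CC·CC·CC·CC·CC
    A ↦ CC
    B ↦ BB
    C ↦ AA  (constrained at step 0)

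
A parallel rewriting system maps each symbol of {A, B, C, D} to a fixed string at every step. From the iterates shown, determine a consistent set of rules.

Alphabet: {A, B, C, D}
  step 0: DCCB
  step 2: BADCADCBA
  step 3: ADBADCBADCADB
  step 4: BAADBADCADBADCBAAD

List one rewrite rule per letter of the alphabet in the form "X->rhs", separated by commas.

A->B, B->AD, C->DC, D->A

  step 3 ⇒ step 4: ADBADCBADCADB ⇒ B·A·AD·B·A·DC·AD·B·A·DC·B·A·AD
    A ↦ B
    B ↦ AD
    C ↦ DC
    D ↦ A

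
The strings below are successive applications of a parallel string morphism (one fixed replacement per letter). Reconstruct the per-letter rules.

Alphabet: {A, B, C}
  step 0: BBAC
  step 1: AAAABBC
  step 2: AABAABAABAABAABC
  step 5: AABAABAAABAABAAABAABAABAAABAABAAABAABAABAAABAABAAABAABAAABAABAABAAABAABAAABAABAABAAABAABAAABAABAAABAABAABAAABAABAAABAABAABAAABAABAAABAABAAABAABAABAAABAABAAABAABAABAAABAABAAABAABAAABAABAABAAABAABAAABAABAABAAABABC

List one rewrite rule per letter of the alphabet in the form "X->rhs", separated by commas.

A->AAB, B->A, C->BC

  step 1 ⇒ step 2: AAAABBC ⇒ AAB·AAB·AAB·AAB·A·A·BC
    A ↦ AAB
    B ↦ A
    C ↦ BC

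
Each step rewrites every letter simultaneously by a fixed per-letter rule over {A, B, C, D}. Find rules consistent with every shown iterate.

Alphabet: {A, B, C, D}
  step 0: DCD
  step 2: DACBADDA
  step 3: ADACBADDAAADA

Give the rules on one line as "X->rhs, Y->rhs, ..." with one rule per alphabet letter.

A->DA, B->AD, C->CB, D->A

  step 2 ⇒ step 3: DACBADDA ⇒ A·DA·CB·AD·DA·A·A·DA
    A ↦ DA
    B ↦ AD
    C ↦ CB
    D ↦ A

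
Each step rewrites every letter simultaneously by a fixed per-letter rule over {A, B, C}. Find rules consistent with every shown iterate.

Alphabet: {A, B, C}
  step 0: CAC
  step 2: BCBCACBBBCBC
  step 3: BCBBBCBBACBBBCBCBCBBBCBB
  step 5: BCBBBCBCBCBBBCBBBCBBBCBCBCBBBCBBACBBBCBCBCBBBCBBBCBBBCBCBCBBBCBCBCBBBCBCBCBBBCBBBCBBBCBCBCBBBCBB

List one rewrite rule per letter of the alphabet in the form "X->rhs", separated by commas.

A->AC, B->BC, C->BB

  step 2 ⇒ step 3: BCBCACBBBCBC ⇒ BC·BB·BC·BB·AC·BB·BC·BC·BC·BB·BC·BB
    A ↦ AC
    B ↦ BC
    C ↦ BB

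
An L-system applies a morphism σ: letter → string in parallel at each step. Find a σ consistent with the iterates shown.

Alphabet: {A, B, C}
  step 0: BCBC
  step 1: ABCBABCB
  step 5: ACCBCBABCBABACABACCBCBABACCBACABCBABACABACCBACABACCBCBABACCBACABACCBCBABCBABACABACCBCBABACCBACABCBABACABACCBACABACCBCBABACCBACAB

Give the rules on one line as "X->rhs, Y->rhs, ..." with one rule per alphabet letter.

  step 0 ⇒ step 1: BCBC ⇒ AB·CB·AB·CB
    B ↦ AB
    C ↦ CB
    A ↦ AC  (constrained at step 1)

A->AC, B->AB, C->CB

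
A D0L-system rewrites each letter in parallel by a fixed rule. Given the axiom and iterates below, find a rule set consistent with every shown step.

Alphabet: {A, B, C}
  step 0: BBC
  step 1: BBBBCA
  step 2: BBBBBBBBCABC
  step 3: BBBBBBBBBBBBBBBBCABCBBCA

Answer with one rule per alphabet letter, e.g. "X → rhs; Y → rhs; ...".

  step 2 ⇒ step 3: BBBBBBBBCABC ⇒ BB·BB·BB·BB·BB·BB·BB·BB·CA·BC·BB·CA
    A ↦ BC
    B ↦ BB
    C ↦ CA

A->BC, B->BB, C->CA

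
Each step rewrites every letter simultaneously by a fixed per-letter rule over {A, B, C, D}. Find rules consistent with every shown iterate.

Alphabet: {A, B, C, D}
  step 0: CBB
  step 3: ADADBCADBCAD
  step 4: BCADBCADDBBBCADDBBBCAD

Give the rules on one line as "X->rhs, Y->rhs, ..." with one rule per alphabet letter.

  step 3 ⇒ step 4: ADADBCADBCAD ⇒ BC·AD·BC·AD·D·BB·BC·AD·D·BB·BC·AD
    A ↦ BC
    B ↦ D
    C ↦ BB
    D ↦ AD

A->BC, B->D, C->BB, D->AD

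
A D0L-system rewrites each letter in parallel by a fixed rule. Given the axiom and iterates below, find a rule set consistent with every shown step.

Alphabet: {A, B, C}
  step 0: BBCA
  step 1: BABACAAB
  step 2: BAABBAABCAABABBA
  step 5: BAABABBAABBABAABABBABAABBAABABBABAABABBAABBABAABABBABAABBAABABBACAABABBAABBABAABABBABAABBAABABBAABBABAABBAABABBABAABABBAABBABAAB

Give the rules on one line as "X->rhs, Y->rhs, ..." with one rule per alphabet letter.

  step 1 ⇒ step 2: BABACAAB ⇒ BA·AB·BA·AB·CA·AB·AB·BA
    A ↦ AB
    B ↦ BA
    C ↦ CA

A->AB, B->BA, C->CA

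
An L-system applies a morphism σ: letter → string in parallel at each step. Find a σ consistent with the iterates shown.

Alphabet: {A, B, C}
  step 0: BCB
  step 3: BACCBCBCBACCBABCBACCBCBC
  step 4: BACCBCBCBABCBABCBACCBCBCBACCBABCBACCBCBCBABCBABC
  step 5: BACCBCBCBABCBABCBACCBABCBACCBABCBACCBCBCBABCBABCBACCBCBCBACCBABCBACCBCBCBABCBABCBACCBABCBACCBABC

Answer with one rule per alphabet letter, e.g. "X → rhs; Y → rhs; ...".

A->CC, B->BA, C->BC

  step 4 ⇒ step 5: BACCBCBCBABCBABCBACCBCBCBACCBABCBACCBCBCBABCBABC ⇒ BA·CC·BC·BC·BA·BC·BA·BC·BA·CC·BA·BC·BA·CC·BA·BC·BA·CC·BC·BC·BA·BC·BA·BC·BA·CC·BC·BC·BA·CC·BA·BC·BA·CC·BC·BC·BA·BC·BA·BC·BA·CC·BA·BC·BA·CC·BA·BC
    A ↦ CC
    B ↦ BA
    C ↦ BC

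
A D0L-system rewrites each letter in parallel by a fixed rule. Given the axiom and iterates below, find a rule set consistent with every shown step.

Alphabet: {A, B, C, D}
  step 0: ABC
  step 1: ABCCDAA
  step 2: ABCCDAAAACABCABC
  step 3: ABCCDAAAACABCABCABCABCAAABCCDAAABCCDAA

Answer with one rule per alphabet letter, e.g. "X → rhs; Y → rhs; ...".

A->ABC, B->CD, C->AA, D->C

  step 2 ⇒ step 3: ABCCDAAAACABCABC ⇒ ABC·CD·AA·AA·C·ABC·ABC·ABC·ABC·AA·ABC·CD·AA·ABC·CD·AA
    A ↦ ABC
    B ↦ CD
    C ↦ AA
    D ↦ C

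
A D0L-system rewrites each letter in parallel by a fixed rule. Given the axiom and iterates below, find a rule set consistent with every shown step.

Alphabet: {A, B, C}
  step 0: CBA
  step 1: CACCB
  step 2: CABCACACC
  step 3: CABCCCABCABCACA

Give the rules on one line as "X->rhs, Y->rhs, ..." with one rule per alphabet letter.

  step 2 ⇒ step 3: CABCACACC ⇒ CA·B·CC·CA·B·CA·B·CA·CA
    A ↦ B
    B ↦ CC
    C ↦ CA

A->B, B->CC, C->CA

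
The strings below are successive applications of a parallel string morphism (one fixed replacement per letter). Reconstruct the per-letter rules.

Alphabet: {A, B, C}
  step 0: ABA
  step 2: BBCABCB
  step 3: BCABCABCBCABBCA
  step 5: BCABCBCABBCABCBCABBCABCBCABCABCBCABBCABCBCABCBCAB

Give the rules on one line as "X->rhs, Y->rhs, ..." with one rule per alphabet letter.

A->C, B->BCA, C->B

  step 2 ⇒ step 3: BBCABCB ⇒ BCA·BCA·B·C·BCA·B·BCA
    A ↦ C
    B ↦ BCA
    C ↦ B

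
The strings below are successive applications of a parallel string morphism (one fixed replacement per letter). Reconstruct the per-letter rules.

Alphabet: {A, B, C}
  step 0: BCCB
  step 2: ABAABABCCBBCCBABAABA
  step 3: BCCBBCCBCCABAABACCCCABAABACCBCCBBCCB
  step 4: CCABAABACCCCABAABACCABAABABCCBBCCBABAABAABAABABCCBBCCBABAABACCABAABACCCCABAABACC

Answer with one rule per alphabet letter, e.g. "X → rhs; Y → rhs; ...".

A->B, B->CC, C->ABA

  step 3 ⇒ step 4: BCCBBCCBCCABAABACCCCABAABACCBCCBBCCB ⇒ CC·ABA·ABA·CC·CC·ABA·ABA·CC·ABA·ABA·B·CC·B·B·CC·B·ABA·ABA·ABA·ABA·B·CC·B·B·CC·B·ABA·ABA·CC·ABA·ABA·CC·CC·ABA·ABA·CC
    A ↦ B
    B ↦ CC
    C ↦ ABA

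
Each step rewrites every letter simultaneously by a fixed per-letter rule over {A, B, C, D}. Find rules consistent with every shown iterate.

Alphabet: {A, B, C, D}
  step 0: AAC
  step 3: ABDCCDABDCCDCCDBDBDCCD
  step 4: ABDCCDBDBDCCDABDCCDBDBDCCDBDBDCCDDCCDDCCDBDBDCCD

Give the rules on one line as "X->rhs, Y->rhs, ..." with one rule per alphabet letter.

  step 3 ⇒ step 4: ABDCCDABDCCDCCDBDBDCCD ⇒ AB·D·CCD·BD·BD·CCD·AB·D·CCD·BD·BD·CCD·BD·BD·CCD·D·CCD·D·CCD·BD·BD·CCD
    A ↦ AB
    B ↦ D
    C ↦ BD
    D ↦ CCD

A->AB, B->D, C->BD, D->CCD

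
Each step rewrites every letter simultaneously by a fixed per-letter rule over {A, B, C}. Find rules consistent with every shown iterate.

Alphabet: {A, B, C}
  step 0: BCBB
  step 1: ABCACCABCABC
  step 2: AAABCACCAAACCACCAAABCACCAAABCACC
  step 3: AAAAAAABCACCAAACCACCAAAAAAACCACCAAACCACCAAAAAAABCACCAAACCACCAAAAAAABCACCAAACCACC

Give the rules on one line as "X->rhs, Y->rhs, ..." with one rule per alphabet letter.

  step 2 ⇒ step 3: AAABCACCAAACCACCAAABCACCAAABCACC ⇒ AA·AA·AA·ABC·ACC·AA·ACC·ACC·AA·AA·AA·ACC·ACC·AA·ACC·ACC·AA·AA·AA·ABC·ACC·AA·ACC·ACC·AA·AA·AA·ABC·ACC·AA·ACC·ACC
    A ↦ AA
    B ↦ ABC
    C ↦ ACC

A->AA, B->ABC, C->ACC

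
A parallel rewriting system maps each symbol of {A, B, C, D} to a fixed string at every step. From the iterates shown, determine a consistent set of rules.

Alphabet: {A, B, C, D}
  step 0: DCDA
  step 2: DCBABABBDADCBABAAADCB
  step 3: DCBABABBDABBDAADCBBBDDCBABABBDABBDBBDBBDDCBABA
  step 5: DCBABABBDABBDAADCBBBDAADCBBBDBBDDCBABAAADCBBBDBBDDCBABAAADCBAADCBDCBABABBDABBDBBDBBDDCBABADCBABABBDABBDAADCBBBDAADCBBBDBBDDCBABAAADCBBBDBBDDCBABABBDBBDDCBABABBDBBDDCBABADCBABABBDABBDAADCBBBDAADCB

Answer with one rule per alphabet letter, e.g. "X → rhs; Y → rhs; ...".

  step 2 ⇒ step 3: DCBABABBDADCBABAAADCB ⇒ DCB·AB·A·BBD·A·BBD·A·A·DCB·BBD·DCB·AB·A·BBD·A·BBD·BBD·BBD·DCB·AB·A
    A ↦ BBD
    B ↦ A
    C ↦ AB
    D ↦ DCB

A->BBD, B->A, C->AB, D->DCB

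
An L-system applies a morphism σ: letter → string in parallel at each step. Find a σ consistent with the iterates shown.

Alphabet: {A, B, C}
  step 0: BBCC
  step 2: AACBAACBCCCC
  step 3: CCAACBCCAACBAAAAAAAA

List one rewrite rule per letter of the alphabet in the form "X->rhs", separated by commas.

  step 2 ⇒ step 3: AACBAACBCCCC ⇒ C·C·AA·CB·C·C·AA·CB·AA·AA·AA·AA
    A ↦ C
    B ↦ CB
    C ↦ AA

A->C, B->CB, C->AA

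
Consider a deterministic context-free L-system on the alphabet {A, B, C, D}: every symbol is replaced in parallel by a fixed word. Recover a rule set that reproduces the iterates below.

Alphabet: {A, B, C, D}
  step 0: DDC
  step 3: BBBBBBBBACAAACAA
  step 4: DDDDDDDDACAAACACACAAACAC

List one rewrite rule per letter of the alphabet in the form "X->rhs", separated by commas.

A->AC, B->D, C->AA, D->BB

  step 3 ⇒ step 4: BBBBBBBBACAAACAA ⇒ D·D·D·D·D·D·D·D·AC·AA·AC·AC·AC·AA·AC·AC
    A ↦ AC
    B ↦ D
    C ↦ AA
    D ↦ BB  (constrained at step 0)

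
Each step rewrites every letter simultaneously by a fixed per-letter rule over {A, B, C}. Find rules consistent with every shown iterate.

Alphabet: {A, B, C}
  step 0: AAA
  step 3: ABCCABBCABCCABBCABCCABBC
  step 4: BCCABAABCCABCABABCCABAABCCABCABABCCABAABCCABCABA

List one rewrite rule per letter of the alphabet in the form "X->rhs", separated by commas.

  step 3 ⇒ step 4: ABCCABBCABCCABBCABCCABBC ⇒ BC·CAB·A·A·BC·CAB·CAB·A·BC·CAB·A·A·BC·CAB·CAB·A·BC·CAB·A·A·BC·CAB·CAB·A
    A ↦ BC
    B ↦ CAB
    C ↦ A

A->BC, B->CAB, C->A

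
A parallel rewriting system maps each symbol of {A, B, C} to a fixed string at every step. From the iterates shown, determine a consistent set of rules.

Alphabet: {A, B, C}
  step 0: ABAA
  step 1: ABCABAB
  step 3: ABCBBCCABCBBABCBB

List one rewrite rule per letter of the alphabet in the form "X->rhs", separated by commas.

  step 0 ⇒ step 1: ABAA ⇒ AB·C·AB·AB
    A ↦ AB
    B ↦ C
    C ↦ BB  (constrained at step 1)

A->AB, B->C, C->BB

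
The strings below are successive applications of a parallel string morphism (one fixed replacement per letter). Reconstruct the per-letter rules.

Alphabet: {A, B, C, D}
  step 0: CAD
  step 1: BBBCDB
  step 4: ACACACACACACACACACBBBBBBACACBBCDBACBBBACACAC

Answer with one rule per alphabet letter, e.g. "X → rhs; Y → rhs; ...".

  step 0 ⇒ step 1: CAD ⇒ BB·B·CDB
    A ↦ B
    C ↦ BB
    D ↦ CDB
    B ↦ AC  (constrained at step 1)

A->B, B->AC, C->BB, D->CDB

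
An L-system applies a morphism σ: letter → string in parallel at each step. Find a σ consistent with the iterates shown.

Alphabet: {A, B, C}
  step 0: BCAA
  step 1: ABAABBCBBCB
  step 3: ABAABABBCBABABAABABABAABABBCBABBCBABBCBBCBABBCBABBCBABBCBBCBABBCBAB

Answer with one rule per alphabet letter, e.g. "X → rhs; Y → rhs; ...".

  step 0 ⇒ step 1: BCAA ⇒ AB·AAB·BCB·BCB
    A ↦ BCB
    B ↦ AB
    C ↦ AAB

A->BCB, B->AB, C->AAB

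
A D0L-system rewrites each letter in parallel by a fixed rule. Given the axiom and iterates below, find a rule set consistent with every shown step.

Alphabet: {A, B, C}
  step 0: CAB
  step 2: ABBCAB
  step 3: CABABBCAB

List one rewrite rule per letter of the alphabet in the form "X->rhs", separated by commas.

A->C, B->AB, C->B

  step 2 ⇒ step 3: ABBCAB ⇒ C·AB·AB·B·C·AB
    A ↦ C
    B ↦ AB
    C ↦ B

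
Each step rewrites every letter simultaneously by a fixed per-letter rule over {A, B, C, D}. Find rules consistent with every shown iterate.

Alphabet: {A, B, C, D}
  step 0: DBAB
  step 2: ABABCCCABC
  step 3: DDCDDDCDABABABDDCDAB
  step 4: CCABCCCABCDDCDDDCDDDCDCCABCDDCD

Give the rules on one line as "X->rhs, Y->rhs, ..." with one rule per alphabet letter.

A->DD, B->CD, C->AB, D->C

  step 3 ⇒ step 4: DDCDDDCDABABABDDCDAB ⇒ C·C·AB·C·C·C·AB·C·DD·CD·DD·CD·DD·CD·C·C·AB·C·DD·CD
    A ↦ DD
    B ↦ CD
    C ↦ AB
    D ↦ C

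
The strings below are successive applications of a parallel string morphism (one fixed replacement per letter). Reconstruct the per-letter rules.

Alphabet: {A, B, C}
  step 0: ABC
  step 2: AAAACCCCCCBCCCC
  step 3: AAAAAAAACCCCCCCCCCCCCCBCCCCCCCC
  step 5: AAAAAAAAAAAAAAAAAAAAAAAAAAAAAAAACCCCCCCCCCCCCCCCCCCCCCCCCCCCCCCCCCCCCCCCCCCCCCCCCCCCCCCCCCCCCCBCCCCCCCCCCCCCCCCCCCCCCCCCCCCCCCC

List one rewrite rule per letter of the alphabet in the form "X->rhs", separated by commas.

A->AA, B->CCB, C->CC

  step 2 ⇒ step 3: AAAACCCCCCBCCCC ⇒ AA·AA·AA·AA·CC·CC·CC·CC·CC·CC·CCB·CC·CC·CC·CC
    A ↦ AA
    B ↦ CCB
    C ↦ CC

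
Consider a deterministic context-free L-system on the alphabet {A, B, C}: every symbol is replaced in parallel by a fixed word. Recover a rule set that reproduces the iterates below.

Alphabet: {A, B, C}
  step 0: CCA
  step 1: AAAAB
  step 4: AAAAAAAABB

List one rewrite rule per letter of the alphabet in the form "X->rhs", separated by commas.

  step 0 ⇒ step 1: CCA ⇒ AA·AA·B
    A ↦ B
    C ↦ AA
    B ↦ C  (constrained at step 1)

A->B, B->C, C->AA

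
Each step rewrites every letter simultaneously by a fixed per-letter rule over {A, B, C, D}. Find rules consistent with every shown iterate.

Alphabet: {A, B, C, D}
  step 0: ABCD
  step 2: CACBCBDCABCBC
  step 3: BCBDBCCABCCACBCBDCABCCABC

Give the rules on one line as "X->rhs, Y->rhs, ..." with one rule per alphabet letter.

A->BD, B->CA, C->BC, D->C

  step 2 ⇒ step 3: CACBCBDCABCBC ⇒ BC·BD·BC·CA·BC·CA·C·BC·BD·CA·BC·CA·BC
    A ↦ BD
    B ↦ CA
    C ↦ BC
    D ↦ C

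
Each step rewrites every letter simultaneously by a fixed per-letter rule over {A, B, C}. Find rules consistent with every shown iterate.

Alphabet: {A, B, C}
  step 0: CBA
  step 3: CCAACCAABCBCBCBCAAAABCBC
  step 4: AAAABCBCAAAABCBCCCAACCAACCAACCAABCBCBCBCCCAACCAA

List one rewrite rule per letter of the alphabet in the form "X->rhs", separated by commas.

A->BC, B->CC, C->AA

  step 3 ⇒ step 4: CCAACCAABCBCBCBCAAAABCBC ⇒ AA·AA·BC·BC·AA·AA·BC·BC·CC·AA·CC·AA·CC·AA·CC·AA·BC·BC·BC·BC·CC·AA·CC·AA
    A ↦ BC
    B ↦ CC
    C ↦ AA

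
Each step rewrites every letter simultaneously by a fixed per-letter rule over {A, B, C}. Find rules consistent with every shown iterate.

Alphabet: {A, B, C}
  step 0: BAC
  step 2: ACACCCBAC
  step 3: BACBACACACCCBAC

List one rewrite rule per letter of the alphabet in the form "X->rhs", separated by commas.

  step 2 ⇒ step 3: ACACCCBAC ⇒ B·AC·B·AC·AC·AC·CC·B·AC
    A ↦ B
    B ↦ CC
    C ↦ AC

A->B, B->CC, C->AC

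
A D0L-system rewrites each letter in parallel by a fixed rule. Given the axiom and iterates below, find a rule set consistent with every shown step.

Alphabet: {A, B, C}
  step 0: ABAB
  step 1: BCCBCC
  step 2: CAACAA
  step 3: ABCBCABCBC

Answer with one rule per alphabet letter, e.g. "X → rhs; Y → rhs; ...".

  step 2 ⇒ step 3: CAACAA ⇒ A·BC·BC·A·BC·BC
    A ↦ BC
    C ↦ A
  step 0 ⇒ step 1: ABAB ⇒ BC·C·BC·C
    B ↦ C

A->BC, B->C, C->A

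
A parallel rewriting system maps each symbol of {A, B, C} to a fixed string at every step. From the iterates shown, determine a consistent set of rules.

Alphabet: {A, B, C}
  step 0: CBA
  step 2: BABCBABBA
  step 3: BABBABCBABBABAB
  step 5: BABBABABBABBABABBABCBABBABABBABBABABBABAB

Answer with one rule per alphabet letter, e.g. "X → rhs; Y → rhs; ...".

A->B, B->BA, C->BC

  step 2 ⇒ step 3: BABCBABBA ⇒ BA·B·BA·BC·BA·B·BA·BA·B
    A ↦ B
    B ↦ BA
    C ↦ BC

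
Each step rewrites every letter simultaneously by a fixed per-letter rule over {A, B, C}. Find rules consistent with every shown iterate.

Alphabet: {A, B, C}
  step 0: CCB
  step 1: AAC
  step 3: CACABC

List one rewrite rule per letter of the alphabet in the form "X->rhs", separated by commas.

A->BC, B->C, C->A

  step 0 ⇒ step 1: CCB ⇒ A·A·C
    B ↦ C
    C ↦ A
    A ↦ BC  (constrained at step 1)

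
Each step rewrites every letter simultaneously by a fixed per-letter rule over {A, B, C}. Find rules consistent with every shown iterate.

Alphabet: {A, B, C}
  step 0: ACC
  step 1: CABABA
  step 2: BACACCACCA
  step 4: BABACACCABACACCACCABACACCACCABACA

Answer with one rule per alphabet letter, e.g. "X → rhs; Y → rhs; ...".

  step 1 ⇒ step 2: CABABA ⇒ BA·CA·C·CA·C·CA
    A ↦ CA
    B ↦ C
    C ↦ BA

A->CA, B->C, C->BA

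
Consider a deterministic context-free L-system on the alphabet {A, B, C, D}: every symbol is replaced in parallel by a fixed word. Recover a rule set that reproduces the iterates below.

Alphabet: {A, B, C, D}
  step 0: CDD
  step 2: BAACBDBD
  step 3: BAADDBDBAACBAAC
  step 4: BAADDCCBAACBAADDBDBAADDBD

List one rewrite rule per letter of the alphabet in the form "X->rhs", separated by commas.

  step 3 ⇒ step 4: BAADDBDBAACBAAC ⇒ BAA·D·D·C·C·BAA·C·BAA·D·D·BD·BAA·D·D·BD
    A ↦ D
    B ↦ BAA
    C ↦ BD
    D ↦ C

A->D, B->BAA, C->BD, D->C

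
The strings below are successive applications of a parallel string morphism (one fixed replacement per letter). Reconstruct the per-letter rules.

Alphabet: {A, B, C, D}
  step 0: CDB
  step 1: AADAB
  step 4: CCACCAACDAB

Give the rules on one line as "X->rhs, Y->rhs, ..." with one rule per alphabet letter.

  step 0 ⇒ step 1: CDB ⇒ A·A·DAB
    B ↦ DAB
    C ↦ A
    D ↦ A
    A ↦ C  (constrained at step 1)

A->C, B->DAB, C->A, D->A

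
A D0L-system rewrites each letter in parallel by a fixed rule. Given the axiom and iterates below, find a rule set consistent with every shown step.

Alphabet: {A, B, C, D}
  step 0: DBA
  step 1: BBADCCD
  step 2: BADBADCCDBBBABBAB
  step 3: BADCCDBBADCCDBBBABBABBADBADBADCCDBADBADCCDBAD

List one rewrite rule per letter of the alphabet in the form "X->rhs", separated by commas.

A->CCD, B->BAD, C->BBA, D->B

  step 2 ⇒ step 3: BADBADCCDBBBABBAB ⇒ BAD·CCD·B·BAD·CCD·B·BBA·BBA·B·BAD·BAD·BAD·CCD·BAD·BAD·CCD·BAD
    A ↦ CCD
    B ↦ BAD
    C ↦ BBA
    D ↦ B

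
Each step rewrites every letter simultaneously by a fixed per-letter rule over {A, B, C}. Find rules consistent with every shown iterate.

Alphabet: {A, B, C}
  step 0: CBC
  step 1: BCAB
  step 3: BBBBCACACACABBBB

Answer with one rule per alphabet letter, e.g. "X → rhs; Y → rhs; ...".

  step 0 ⇒ step 1: CBC ⇒ B·CA·B
    B ↦ CA
    C ↦ B
    A ↦ BBB  (constrained at step 1)

A->BBB, B->CA, C->B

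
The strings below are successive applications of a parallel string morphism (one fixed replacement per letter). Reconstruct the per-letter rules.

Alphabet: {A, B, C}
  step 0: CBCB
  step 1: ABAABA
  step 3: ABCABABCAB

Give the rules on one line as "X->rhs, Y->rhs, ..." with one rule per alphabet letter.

A->C, B->A, C->AB

  step 0 ⇒ step 1: CBCB ⇒ AB·A·AB·A
    B ↦ A
    C ↦ AB
    A ↦ C  (constrained at step 1)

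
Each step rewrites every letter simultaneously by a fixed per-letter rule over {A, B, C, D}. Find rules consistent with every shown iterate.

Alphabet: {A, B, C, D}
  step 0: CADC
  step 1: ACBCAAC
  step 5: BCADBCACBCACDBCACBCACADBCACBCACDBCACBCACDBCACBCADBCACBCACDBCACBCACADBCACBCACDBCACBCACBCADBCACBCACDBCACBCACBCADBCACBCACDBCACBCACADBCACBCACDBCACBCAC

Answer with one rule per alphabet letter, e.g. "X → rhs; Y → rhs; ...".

  step 0 ⇒ step 1: CADC ⇒ AC·BC·A·AC
    A ↦ BC
    C ↦ AC
    D ↦ A
    B ↦ DBC  (constrained at step 1)

A->BC, B->DBC, C->AC, D->A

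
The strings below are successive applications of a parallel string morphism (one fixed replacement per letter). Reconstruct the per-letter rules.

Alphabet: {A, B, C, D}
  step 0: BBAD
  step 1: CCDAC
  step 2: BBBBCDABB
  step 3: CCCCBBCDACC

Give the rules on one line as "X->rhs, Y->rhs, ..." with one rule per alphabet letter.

  step 2 ⇒ step 3: BBBBCDABB ⇒ C·C·C·C·BB·C·DA·C·C
    A ↦ DA
    B ↦ C
    C ↦ BB
    D ↦ C

A->DA, B->C, C->BB, D->C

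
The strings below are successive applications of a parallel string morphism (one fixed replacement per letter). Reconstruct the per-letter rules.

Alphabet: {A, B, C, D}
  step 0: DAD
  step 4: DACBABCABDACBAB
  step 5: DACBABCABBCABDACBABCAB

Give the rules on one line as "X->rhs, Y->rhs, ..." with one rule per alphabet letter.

  step 4 ⇒ step 5: DACBABCABDACBAB ⇒ DA·C·B·AB·C·AB·B·C·AB·DA·C·B·AB·C·AB
    A ↦ C
    B ↦ AB
    C ↦ B
    D ↦ DA

A->C, B->AB, C->B, D->DA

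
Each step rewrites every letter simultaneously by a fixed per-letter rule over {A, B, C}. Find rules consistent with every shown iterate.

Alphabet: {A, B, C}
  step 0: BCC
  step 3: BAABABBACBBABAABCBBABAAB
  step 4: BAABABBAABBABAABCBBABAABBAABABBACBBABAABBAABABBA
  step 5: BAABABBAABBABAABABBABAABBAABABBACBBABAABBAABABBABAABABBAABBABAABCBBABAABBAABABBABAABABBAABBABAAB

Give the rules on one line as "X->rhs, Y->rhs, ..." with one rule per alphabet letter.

  step 4 ⇒ step 5: BAABABBAABBABAABCBBABAABBAABABBACBBABAABBAABABBA ⇒ BA·AB·AB·BA·AB·BA·BA·AB·AB·BA·BA·AB·BA·AB·AB·BA·CB·BA·BA·AB·BA·AB·AB·BA·BA·AB·AB·BA·AB·BA·BA·AB·CB·BA·BA·AB·BA·AB·AB·BA·BA·AB·AB·BA·AB·BA·BA·AB
    A ↦ AB
    B ↦ BA
    C ↦ CB

A->AB, B->BA, C->CB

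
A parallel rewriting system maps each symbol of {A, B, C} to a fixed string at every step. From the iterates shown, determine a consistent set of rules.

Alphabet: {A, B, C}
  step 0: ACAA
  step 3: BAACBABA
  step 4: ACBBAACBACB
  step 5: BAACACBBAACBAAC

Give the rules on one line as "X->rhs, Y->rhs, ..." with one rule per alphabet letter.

  step 4 ⇒ step 5: ACBBAACBACB ⇒ B·A·AC·AC·B·B·A·AC·B·A·AC
    A ↦ B
    B ↦ AC
    C ↦ A

A->B, B->AC, C->A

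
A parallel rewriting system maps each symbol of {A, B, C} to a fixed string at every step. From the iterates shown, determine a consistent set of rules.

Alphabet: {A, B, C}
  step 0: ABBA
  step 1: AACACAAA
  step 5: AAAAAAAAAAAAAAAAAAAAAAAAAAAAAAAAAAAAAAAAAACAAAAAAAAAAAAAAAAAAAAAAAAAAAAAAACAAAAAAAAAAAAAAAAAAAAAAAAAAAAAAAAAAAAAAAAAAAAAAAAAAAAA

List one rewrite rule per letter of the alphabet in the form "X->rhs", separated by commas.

A->AA, B->CA, C->AB

  step 0 ⇒ step 1: ABBA ⇒ AA·CA·CA·AA
    A ↦ AA
    B ↦ CA
    C ↦ AB  (constrained at step 1)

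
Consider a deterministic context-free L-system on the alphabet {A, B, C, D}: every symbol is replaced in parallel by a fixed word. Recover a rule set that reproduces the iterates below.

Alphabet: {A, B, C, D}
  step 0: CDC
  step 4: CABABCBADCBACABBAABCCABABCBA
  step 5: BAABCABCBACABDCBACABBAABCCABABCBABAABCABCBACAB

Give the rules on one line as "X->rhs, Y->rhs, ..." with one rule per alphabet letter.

A->AB, B->C, C->BA, D->DC

  step 4 ⇒ step 5: CABABCBADCBACABBAABCCABABCBA ⇒ BA·AB·C·AB·C·BA·C·AB·DC·BA·C·AB·BA·AB·C·C·AB·AB·C·BA·BA·AB·C·AB·C·BA·C·AB
    A ↦ AB
    B ↦ C
    C ↦ BA
    D ↦ DC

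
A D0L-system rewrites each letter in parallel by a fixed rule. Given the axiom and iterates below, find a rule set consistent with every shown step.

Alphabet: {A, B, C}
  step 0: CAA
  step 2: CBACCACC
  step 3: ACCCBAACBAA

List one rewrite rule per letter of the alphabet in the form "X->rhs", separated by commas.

  step 2 ⇒ step 3: CBACCACC ⇒ A·CC·CB·A·A·CB·A·A
    A ↦ CB
    B ↦ CC
    C ↦ A

A->CB, B->CC, C->A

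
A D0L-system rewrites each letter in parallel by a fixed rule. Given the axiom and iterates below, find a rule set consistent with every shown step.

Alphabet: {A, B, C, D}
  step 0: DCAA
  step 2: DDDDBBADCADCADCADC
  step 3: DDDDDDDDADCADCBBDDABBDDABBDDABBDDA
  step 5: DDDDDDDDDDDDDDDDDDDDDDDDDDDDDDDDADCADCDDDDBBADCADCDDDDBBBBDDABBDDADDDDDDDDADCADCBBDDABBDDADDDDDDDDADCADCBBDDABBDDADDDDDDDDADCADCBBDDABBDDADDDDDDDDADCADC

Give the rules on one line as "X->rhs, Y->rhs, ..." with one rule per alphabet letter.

  step 2 ⇒ step 3: DDDDBBADCADCADCADC ⇒ DD·DD·DD·DD·ADC·ADC·BB·DD·A·BB·DD·A·BB·DD·A·BB·DD·A
    A ↦ BB
    B ↦ ADC
    C ↦ A
    D ↦ DD

A->BB, B->ADC, C->A, D->DD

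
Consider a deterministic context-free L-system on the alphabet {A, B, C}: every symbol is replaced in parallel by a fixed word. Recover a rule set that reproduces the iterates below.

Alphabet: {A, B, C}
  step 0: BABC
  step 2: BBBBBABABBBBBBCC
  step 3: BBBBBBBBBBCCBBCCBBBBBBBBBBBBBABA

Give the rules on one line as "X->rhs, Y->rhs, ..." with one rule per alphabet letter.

  step 2 ⇒ step 3: BBBBBABABBBBBBCC ⇒ BB·BB·BB·BB·BB·CC·BB·CC·BB·BB·BB·BB·BB·BB·BA·BA
    A ↦ CC
    B ↦ BB
    C ↦ BA

A->CC, B->BB, C->BA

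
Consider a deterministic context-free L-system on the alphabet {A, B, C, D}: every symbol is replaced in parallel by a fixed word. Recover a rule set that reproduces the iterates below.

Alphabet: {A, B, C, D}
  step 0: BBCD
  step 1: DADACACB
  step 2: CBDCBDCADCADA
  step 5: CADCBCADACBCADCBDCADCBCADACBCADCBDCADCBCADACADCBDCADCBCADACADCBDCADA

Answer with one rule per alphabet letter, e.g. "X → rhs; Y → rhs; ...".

  step 1 ⇒ step 2: DADACACB ⇒ CB·D·CB·D·CA·D·CA·DA
    A ↦ D
    B ↦ DA
    C ↦ CA
    D ↦ CB

A->D, B->DA, C->CA, D->CB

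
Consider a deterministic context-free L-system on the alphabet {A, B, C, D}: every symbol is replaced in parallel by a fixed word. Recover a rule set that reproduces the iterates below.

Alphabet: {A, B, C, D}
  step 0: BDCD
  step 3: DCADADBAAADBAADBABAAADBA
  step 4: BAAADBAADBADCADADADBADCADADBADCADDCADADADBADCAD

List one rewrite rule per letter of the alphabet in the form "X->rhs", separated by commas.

  step 3 ⇒ step 4: DCADADBAAADBAADBABAAADBA ⇒ BA·A·AD·BA·AD·BA·DC·AD·AD·AD·BA·DC·AD·AD·BA·DC·AD·DC·AD·AD·AD·BA·DC·AD
    A ↦ AD
    B ↦ DC
    C ↦ A
    D ↦ BA

A->AD, B->DC, C->A, D->BA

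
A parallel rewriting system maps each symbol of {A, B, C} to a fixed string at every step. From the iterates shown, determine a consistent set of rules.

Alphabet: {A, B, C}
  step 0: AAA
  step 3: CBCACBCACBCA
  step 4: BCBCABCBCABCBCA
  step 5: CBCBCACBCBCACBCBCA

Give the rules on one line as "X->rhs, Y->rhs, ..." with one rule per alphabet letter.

  step 4 ⇒ step 5: BCBCABCBCABCBCA ⇒ C·B·C·B·CA·C·B·C·B·CA·C·B·C·B·CA
    A ↦ CA
    B ↦ C
    C ↦ B

A->CA, B->C, C->B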